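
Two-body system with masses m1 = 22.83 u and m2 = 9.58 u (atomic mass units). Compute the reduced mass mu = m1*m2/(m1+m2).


mu = m1 * m2 / (m1 + m2)
= 22.83 * 9.58 / (22.83 + 9.58)
= 218.7114 / 32.41
= 6.7483 u

6.7483


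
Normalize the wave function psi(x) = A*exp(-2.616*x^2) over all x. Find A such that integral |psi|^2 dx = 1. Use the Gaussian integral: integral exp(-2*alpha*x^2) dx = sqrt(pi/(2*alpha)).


integral |psi|^2 dx = A^2 * sqrt(pi/(2*alpha)) = 1
A^2 = sqrt(2*alpha/pi)
= sqrt(2 * 2.616 / pi)
= 1.290503
A = sqrt(1.290503)
= 1.136

1.136


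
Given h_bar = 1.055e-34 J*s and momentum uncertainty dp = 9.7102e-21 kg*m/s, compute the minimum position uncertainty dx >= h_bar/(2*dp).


dx = h_bar / (2 * dp)
= 1.055e-34 / (2 * 9.7102e-21)
= 1.055e-34 / 1.9420e-20
= 5.4324e-15 m

5.4324e-15


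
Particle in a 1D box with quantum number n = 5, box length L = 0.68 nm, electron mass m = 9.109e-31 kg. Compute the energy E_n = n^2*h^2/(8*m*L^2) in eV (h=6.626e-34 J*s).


E = n^2 * h^2 / (8 * m * L^2)
= 5^2 * (6.626e-34)^2 / (8 * 9.109e-31 * (0.68e-9)^2)
= 25 * 4.3904e-67 / (8 * 9.109e-31 * 4.6240e-19)
= 3.2573e-18 J
= 20.333 eV

20.333


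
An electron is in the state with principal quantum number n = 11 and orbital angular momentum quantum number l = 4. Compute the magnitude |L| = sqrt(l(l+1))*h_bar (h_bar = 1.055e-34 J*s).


L = sqrt(l*(l+1)) * h_bar
= sqrt(4 * 5) * 1.055e-34
= sqrt(20) * 1.055e-34
= 4.4721 * 1.055e-34
= 4.7181e-34 J*s

4.7181e-34


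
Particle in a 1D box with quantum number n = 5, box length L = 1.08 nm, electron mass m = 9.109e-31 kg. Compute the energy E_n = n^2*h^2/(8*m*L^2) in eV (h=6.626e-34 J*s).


E = n^2 * h^2 / (8 * m * L^2)
= 5^2 * (6.626e-34)^2 / (8 * 9.109e-31 * (1.08e-9)^2)
= 25 * 4.3904e-67 / (8 * 9.109e-31 * 1.1664e-18)
= 1.2913e-18 J
= 8.0607 eV

8.0607


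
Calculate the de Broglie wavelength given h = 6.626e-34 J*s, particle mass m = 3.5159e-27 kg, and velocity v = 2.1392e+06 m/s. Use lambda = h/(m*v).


lambda = h / (m * v)
= 6.626e-34 / (3.5159e-27 * 2.1392e+06)
= 6.626e-34 / 7.5212e-21
= 8.8097e-14 m

8.8097e-14


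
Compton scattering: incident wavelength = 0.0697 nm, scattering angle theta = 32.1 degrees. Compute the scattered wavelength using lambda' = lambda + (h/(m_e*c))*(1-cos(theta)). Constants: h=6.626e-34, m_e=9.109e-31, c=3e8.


Compton wavelength: h/(m_e*c) = 2.4247e-12 m
d_lambda = 2.4247e-12 * (1 - cos(32.1 deg))
= 2.4247e-12 * 0.152878
= 3.7068e-13 m = 0.000371 nm
lambda' = 0.0697 + 0.000371
= 0.070071 nm

0.070071


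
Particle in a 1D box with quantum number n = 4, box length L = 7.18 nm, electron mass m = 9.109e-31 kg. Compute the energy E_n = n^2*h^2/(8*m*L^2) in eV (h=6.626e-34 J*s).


E = n^2 * h^2 / (8 * m * L^2)
= 4^2 * (6.626e-34)^2 / (8 * 9.109e-31 * (7.18e-9)^2)
= 16 * 4.3904e-67 / (8 * 9.109e-31 * 5.1552e-17)
= 1.8699e-20 J
= 0.1167 eV

0.1167


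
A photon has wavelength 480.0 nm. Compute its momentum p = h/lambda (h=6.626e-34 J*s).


p = h / lambda
= 6.626e-34 / (480.0e-9)
= 6.626e-34 / 4.8000e-07
= 1.3804e-27 kg*m/s

1.3804e-27


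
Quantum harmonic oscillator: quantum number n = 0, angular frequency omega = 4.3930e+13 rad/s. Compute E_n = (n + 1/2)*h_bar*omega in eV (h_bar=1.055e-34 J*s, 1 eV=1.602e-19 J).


E = (n + 1/2) * h_bar * omega
= (0 + 0.5) * 1.055e-34 * 4.3930e+13
= 0.5 * 4.6346e-21
= 2.3173e-21 J
= 0.0145 eV

0.0145


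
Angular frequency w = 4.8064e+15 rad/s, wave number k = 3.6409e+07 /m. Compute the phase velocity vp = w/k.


vp = w / k
= 4.8064e+15 / 3.6409e+07
= 1.3201e+08 m/s

1.3201e+08


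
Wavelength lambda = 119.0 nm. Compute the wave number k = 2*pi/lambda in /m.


k = 2 * pi / lambda
= 6.2832 / (119.0e-9)
= 6.2832 / 1.1900e-07
= 5.2800e+07 /m

5.2800e+07


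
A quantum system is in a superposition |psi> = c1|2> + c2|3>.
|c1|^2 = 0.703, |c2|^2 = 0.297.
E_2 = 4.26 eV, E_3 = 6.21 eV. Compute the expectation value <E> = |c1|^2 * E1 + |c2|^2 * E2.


<E> = |c1|^2 * E1 + |c2|^2 * E2
= 0.703 * 4.26 + 0.297 * 6.21
= 2.9948 + 1.8444
= 4.8391 eV

4.8391


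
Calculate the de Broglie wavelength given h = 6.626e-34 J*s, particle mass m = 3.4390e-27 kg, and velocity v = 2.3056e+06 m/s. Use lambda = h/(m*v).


lambda = h / (m * v)
= 6.626e-34 / (3.4390e-27 * 2.3056e+06)
= 6.626e-34 / 7.9290e-21
= 8.3567e-14 m

8.3567e-14


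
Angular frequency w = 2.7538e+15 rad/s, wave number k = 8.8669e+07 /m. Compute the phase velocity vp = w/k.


vp = w / k
= 2.7538e+15 / 8.8669e+07
= 3.1057e+07 m/s

3.1057e+07


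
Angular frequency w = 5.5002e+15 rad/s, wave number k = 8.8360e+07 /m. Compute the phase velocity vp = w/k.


vp = w / k
= 5.5002e+15 / 8.8360e+07
= 6.2248e+07 m/s

6.2248e+07


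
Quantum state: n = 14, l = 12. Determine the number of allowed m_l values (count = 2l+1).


m_l ranges from -l to +l in integer steps
So m_l goes from -12 to +12
Count = 2l + 1 = 2*12 + 1
= 25

25


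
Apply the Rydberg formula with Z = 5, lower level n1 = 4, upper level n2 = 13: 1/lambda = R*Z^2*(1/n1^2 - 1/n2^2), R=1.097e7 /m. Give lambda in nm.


1/lambda = R * Z^2 * (1/n1^2 - 1/n2^2)
= 1.097e7 * 5^2 * (1/4^2 - 1/13^2)
= 1.097e7 * 25 * (0.0625 - 0.005917)
= 1.5518e+07 /m
lambda = 1 / 1.5518e+07
= 64.4419 nm

64.4419


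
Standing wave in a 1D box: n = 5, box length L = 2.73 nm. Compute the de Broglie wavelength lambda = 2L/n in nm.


lambda = 2L / n
= 2 * 2.73 / 5
= 5.46 / 5
= 1.092 nm

1.092


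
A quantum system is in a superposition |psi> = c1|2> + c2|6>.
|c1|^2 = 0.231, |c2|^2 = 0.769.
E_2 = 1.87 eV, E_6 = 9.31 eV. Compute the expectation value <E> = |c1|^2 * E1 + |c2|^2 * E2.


<E> = |c1|^2 * E1 + |c2|^2 * E2
= 0.231 * 1.87 + 0.769 * 9.31
= 0.432 + 7.1594
= 7.5914 eV

7.5914


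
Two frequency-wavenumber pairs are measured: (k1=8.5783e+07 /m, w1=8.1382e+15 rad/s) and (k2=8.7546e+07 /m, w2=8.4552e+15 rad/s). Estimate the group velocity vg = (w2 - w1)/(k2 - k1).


vg = (w2 - w1) / (k2 - k1)
= (8.4552e+15 - 8.1382e+15) / (8.7546e+07 - 8.5783e+07)
= 3.1700e+14 / 1.7630e+06
= 1.7981e+08 m/s

1.7981e+08


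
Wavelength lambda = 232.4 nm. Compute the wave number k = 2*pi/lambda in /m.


k = 2 * pi / lambda
= 6.2832 / (232.4e-9)
= 6.2832 / 2.3240e-07
= 2.7036e+07 /m

2.7036e+07


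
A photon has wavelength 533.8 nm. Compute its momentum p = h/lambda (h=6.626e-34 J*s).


p = h / lambda
= 6.626e-34 / (533.8e-9)
= 6.626e-34 / 5.3380e-07
= 1.2413e-27 kg*m/s

1.2413e-27


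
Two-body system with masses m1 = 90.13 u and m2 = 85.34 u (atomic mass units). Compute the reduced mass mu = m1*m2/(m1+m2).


mu = m1 * m2 / (m1 + m2)
= 90.13 * 85.34 / (90.13 + 85.34)
= 7691.6942 / 175.47
= 43.8348 u

43.8348


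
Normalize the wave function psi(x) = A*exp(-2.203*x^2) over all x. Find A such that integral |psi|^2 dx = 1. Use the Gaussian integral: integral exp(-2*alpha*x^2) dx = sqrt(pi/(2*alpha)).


integral |psi|^2 dx = A^2 * sqrt(pi/(2*alpha)) = 1
A^2 = sqrt(2*alpha/pi)
= sqrt(2 * 2.203 / pi)
= 1.184261
A = sqrt(1.184261)
= 1.0882

1.0882


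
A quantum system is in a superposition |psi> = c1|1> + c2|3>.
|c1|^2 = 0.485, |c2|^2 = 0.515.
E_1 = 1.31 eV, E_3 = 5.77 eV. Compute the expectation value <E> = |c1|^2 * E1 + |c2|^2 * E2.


<E> = |c1|^2 * E1 + |c2|^2 * E2
= 0.485 * 1.31 + 0.515 * 5.77
= 0.6353 + 2.9715
= 3.6069 eV

3.6069


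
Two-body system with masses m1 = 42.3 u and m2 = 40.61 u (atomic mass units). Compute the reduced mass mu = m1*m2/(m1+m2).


mu = m1 * m2 / (m1 + m2)
= 42.3 * 40.61 / (42.3 + 40.61)
= 1717.803 / 82.91
= 20.7189 u

20.7189


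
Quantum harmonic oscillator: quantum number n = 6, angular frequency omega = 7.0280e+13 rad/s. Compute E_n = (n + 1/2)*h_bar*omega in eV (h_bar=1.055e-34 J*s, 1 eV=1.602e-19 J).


E = (n + 1/2) * h_bar * omega
= (6 + 0.5) * 1.055e-34 * 7.0280e+13
= 6.5 * 7.4145e-21
= 4.8195e-20 J
= 0.3008 eV

0.3008


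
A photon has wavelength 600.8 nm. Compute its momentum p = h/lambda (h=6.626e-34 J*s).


p = h / lambda
= 6.626e-34 / (600.8e-9)
= 6.626e-34 / 6.0080e-07
= 1.1029e-27 kg*m/s

1.1029e-27


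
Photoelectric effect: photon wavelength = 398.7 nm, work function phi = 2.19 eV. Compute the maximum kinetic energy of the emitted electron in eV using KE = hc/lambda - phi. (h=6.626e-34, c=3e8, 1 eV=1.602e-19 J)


E_photon = hc / lambda
= (6.626e-34)(3e8) / (398.7e-9)
= 4.9857e-19 J
= 3.1122 eV
KE = E_photon - phi
= 3.1122 - 2.19
= 0.9222 eV

0.9222


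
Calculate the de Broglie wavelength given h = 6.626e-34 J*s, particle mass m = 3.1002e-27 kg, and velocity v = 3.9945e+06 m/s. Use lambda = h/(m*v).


lambda = h / (m * v)
= 6.626e-34 / (3.1002e-27 * 3.9945e+06)
= 6.626e-34 / 1.2384e-20
= 5.3506e-14 m

5.3506e-14


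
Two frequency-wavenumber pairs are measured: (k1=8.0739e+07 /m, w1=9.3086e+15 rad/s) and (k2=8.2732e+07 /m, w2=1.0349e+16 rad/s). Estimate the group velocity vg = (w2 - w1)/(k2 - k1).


vg = (w2 - w1) / (k2 - k1)
= (1.0349e+16 - 9.3086e+15) / (8.2732e+07 - 8.0739e+07)
= 1.0404e+15 / 1.9930e+06
= 5.2203e+08 m/s

5.2203e+08


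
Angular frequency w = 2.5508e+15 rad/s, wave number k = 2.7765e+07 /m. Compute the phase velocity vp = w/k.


vp = w / k
= 2.5508e+15 / 2.7765e+07
= 9.1871e+07 m/s

9.1871e+07


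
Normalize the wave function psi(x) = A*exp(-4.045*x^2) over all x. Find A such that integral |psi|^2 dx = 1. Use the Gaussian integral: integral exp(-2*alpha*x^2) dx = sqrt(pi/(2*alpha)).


integral |psi|^2 dx = A^2 * sqrt(pi/(2*alpha)) = 1
A^2 = sqrt(2*alpha/pi)
= sqrt(2 * 4.045 / pi)
= 1.60472
A = sqrt(1.60472)
= 1.2668

1.2668


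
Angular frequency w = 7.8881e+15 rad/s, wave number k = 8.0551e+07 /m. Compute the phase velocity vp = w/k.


vp = w / k
= 7.8881e+15 / 8.0551e+07
= 9.7927e+07 m/s

9.7927e+07


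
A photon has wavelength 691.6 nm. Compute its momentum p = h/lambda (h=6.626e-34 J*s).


p = h / lambda
= 6.626e-34 / (691.6e-9)
= 6.626e-34 / 6.9160e-07
= 9.5807e-28 kg*m/s

9.5807e-28


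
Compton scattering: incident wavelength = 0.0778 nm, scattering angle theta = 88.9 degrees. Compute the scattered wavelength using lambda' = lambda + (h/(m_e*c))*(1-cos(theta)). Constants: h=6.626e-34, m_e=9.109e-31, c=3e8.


Compton wavelength: h/(m_e*c) = 2.4247e-12 m
d_lambda = 2.4247e-12 * (1 - cos(88.9 deg))
= 2.4247e-12 * 0.980803
= 2.3782e-12 m = 0.002378 nm
lambda' = 0.0778 + 0.002378
= 0.080178 nm

0.080178


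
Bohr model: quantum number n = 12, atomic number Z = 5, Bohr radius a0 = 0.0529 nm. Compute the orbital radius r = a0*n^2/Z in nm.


r = a0 * n^2 / Z
= 0.0529 * 12^2 / 5
= 0.0529 * 144 / 5
= 1.5235 nm

1.5235


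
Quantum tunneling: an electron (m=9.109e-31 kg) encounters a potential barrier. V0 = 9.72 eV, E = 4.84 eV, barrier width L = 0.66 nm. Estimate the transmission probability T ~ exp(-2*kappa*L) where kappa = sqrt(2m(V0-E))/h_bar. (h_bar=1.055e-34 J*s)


V0 - E = 4.88 eV = 7.8178e-19 J
kappa = sqrt(2 * m * (V0-E)) / h_bar
= sqrt(2 * 9.109e-31 * 7.8178e-19) / 1.055e-34
= 1.1312e+10 /m
2*kappa*L = 2 * 1.1312e+10 * 0.66e-9
= 14.9318
T = exp(-14.9318) = 3.274835e-07

3.274835e-07


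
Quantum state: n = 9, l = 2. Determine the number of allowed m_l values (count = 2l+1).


m_l ranges from -l to +l in integer steps
So m_l goes from -2 to +2
Count = 2l + 1 = 2*2 + 1
= 5

5


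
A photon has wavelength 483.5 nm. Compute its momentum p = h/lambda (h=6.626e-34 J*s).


p = h / lambda
= 6.626e-34 / (483.5e-9)
= 6.626e-34 / 4.8350e-07
= 1.3704e-27 kg*m/s

1.3704e-27


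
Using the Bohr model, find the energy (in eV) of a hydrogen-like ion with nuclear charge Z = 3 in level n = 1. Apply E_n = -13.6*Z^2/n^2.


E_n = -13.6 * Z^2 / n^2
= -13.6 * 3^2 / 1^2
= -13.6 * 9 / 1
= -122.4 eV

-122.4


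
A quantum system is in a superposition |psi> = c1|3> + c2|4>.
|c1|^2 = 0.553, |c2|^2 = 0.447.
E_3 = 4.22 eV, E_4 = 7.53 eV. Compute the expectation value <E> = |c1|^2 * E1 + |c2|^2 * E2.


<E> = |c1|^2 * E1 + |c2|^2 * E2
= 0.553 * 4.22 + 0.447 * 7.53
= 2.3337 + 3.3659
= 5.6996 eV

5.6996


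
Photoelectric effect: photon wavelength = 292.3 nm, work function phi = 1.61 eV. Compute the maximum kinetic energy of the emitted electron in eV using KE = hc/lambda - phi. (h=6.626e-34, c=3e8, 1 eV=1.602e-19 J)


E_photon = hc / lambda
= (6.626e-34)(3e8) / (292.3e-9)
= 6.8005e-19 J
= 4.245 eV
KE = E_photon - phi
= 4.245 - 1.61
= 2.635 eV

2.635


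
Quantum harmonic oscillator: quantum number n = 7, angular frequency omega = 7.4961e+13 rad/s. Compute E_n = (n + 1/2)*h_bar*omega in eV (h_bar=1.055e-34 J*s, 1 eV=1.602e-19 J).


E = (n + 1/2) * h_bar * omega
= (7 + 0.5) * 1.055e-34 * 7.4961e+13
= 7.5 * 7.9084e-21
= 5.9313e-20 J
= 0.3702 eV

0.3702


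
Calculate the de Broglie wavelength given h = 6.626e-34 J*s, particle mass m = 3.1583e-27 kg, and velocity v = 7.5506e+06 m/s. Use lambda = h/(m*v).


lambda = h / (m * v)
= 6.626e-34 / (3.1583e-27 * 7.5506e+06)
= 6.626e-34 / 2.3847e-20
= 2.7785e-14 m

2.7785e-14


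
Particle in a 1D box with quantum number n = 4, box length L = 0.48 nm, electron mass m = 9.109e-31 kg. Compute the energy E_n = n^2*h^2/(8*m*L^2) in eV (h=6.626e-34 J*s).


E = n^2 * h^2 / (8 * m * L^2)
= 4^2 * (6.626e-34)^2 / (8 * 9.109e-31 * (0.48e-9)^2)
= 16 * 4.3904e-67 / (8 * 9.109e-31 * 2.3040e-19)
= 4.1839e-18 J
= 26.1166 eV

26.1166


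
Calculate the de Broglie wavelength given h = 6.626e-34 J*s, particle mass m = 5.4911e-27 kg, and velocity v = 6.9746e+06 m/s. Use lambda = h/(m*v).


lambda = h / (m * v)
= 6.626e-34 / (5.4911e-27 * 6.9746e+06)
= 6.626e-34 / 3.8298e-20
= 1.7301e-14 m

1.7301e-14


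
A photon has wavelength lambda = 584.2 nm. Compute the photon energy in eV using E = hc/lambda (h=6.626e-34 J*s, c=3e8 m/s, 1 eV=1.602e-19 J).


E = hc / lambda
= (6.626e-34)(3e8) / (584.2e-9)
= 1.9878e-25 / 5.8420e-07
= 3.4026e-19 J
Converting to eV: 3.4026e-19 / 1.602e-19
= 2.124 eV

2.124


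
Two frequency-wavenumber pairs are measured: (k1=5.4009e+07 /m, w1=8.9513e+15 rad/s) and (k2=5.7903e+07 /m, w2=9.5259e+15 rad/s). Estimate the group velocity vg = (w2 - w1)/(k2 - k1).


vg = (w2 - w1) / (k2 - k1)
= (9.5259e+15 - 8.9513e+15) / (5.7903e+07 - 5.4009e+07)
= 5.7460e+14 / 3.8940e+06
= 1.4756e+08 m/s

1.4756e+08


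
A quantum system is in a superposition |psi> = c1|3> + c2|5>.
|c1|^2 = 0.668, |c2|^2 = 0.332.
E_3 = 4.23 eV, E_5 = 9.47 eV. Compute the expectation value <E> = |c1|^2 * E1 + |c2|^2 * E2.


<E> = |c1|^2 * E1 + |c2|^2 * E2
= 0.668 * 4.23 + 0.332 * 9.47
= 2.8256 + 3.144
= 5.9697 eV

5.9697


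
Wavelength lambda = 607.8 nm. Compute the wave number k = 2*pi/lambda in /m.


k = 2 * pi / lambda
= 6.2832 / (607.8e-9)
= 6.2832 / 6.0780e-07
= 1.0338e+07 /m

1.0338e+07


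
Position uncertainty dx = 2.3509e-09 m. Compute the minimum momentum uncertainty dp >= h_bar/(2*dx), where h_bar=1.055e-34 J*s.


dp = h_bar / (2 * dx)
= 1.055e-34 / (2 * 2.3509e-09)
= 1.055e-34 / 4.7018e-09
= 2.2438e-26 kg*m/s

2.2438e-26


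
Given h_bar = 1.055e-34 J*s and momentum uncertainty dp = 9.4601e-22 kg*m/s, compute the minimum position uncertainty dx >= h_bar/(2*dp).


dx = h_bar / (2 * dp)
= 1.055e-34 / (2 * 9.4601e-22)
= 1.055e-34 / 1.8920e-21
= 5.5761e-14 m

5.5761e-14


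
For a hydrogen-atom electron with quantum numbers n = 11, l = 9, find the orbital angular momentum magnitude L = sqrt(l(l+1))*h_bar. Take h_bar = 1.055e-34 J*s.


L = sqrt(l*(l+1)) * h_bar
= sqrt(9 * 10) * 1.055e-34
= sqrt(90) * 1.055e-34
= 9.4868 * 1.055e-34
= 1.0009e-33 J*s

1.0009e-33


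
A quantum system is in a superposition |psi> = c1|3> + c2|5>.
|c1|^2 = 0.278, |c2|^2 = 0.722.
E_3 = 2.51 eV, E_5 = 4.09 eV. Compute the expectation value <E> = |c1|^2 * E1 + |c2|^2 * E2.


<E> = |c1|^2 * E1 + |c2|^2 * E2
= 0.278 * 2.51 + 0.722 * 4.09
= 0.6978 + 2.953
= 3.6508 eV

3.6508


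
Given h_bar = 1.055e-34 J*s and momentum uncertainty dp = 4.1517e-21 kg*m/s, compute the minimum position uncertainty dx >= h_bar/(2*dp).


dx = h_bar / (2 * dp)
= 1.055e-34 / (2 * 4.1517e-21)
= 1.055e-34 / 8.3034e-21
= 1.2706e-14 m

1.2706e-14


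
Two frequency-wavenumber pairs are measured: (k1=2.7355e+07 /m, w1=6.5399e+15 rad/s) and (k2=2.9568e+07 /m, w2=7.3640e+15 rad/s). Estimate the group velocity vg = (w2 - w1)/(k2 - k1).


vg = (w2 - w1) / (k2 - k1)
= (7.3640e+15 - 6.5399e+15) / (2.9568e+07 - 2.7355e+07)
= 8.2410e+14 / 2.2130e+06
= 3.7239e+08 m/s

3.7239e+08


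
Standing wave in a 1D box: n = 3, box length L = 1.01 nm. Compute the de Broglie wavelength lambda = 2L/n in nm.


lambda = 2L / n
= 2 * 1.01 / 3
= 2.02 / 3
= 0.6733 nm

0.6733


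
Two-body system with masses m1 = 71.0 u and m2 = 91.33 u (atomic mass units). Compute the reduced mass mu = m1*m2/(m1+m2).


mu = m1 * m2 / (m1 + m2)
= 71.0 * 91.33 / (71.0 + 91.33)
= 6484.43 / 162.33
= 39.946 u

39.946


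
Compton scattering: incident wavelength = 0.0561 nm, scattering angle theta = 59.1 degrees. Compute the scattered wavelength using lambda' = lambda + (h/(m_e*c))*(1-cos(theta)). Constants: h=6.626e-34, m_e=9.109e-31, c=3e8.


Compton wavelength: h/(m_e*c) = 2.4247e-12 m
d_lambda = 2.4247e-12 * (1 - cos(59.1 deg))
= 2.4247e-12 * 0.486459
= 1.1795e-12 m = 0.00118 nm
lambda' = 0.0561 + 0.00118
= 0.05728 nm

0.05728


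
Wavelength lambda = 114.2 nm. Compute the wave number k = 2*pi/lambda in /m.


k = 2 * pi / lambda
= 6.2832 / (114.2e-9)
= 6.2832 / 1.1420e-07
= 5.5019e+07 /m

5.5019e+07


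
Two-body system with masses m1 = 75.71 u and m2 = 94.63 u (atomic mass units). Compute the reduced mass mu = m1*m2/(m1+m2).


mu = m1 * m2 / (m1 + m2)
= 75.71 * 94.63 / (75.71 + 94.63)
= 7164.4373 / 170.34
= 42.0596 u

42.0596


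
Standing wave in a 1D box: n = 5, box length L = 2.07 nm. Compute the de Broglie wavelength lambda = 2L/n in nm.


lambda = 2L / n
= 2 * 2.07 / 5
= 4.14 / 5
= 0.828 nm

0.828


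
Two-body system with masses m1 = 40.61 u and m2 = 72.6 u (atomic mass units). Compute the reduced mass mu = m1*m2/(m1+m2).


mu = m1 * m2 / (m1 + m2)
= 40.61 * 72.6 / (40.61 + 72.6)
= 2948.286 / 113.21
= 26.0426 u

26.0426


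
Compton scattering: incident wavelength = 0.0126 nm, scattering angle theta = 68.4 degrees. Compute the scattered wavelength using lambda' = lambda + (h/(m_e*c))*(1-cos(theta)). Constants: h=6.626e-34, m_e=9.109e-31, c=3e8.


Compton wavelength: h/(m_e*c) = 2.4247e-12 m
d_lambda = 2.4247e-12 * (1 - cos(68.4 deg))
= 2.4247e-12 * 0.631875
= 1.5321e-12 m = 0.001532 nm
lambda' = 0.0126 + 0.001532
= 0.014132 nm

0.014132


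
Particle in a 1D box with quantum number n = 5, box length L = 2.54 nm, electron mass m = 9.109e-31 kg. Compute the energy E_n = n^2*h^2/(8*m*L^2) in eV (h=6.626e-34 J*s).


E = n^2 * h^2 / (8 * m * L^2)
= 5^2 * (6.626e-34)^2 / (8 * 9.109e-31 * (2.54e-9)^2)
= 25 * 4.3904e-67 / (8 * 9.109e-31 * 6.4516e-18)
= 2.3346e-19 J
= 1.4573 eV

1.4573


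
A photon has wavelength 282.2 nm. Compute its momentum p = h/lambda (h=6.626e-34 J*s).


p = h / lambda
= 6.626e-34 / (282.2e-9)
= 6.626e-34 / 2.8220e-07
= 2.3480e-27 kg*m/s

2.3480e-27


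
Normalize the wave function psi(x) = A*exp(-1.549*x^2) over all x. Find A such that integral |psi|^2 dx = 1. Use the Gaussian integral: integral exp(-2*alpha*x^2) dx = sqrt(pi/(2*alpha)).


integral |psi|^2 dx = A^2 * sqrt(pi/(2*alpha)) = 1
A^2 = sqrt(2*alpha/pi)
= sqrt(2 * 1.549 / pi)
= 0.993038
A = sqrt(0.993038)
= 0.9965

0.9965


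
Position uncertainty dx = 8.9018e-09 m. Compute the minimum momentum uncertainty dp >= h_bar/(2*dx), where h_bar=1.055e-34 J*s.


dp = h_bar / (2 * dx)
= 1.055e-34 / (2 * 8.9018e-09)
= 1.055e-34 / 1.7804e-08
= 5.9258e-27 kg*m/s

5.9258e-27


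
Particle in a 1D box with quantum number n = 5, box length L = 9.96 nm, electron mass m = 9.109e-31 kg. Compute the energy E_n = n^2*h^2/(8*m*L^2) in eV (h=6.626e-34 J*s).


E = n^2 * h^2 / (8 * m * L^2)
= 5^2 * (6.626e-34)^2 / (8 * 9.109e-31 * (9.96e-9)^2)
= 25 * 4.3904e-67 / (8 * 9.109e-31 * 9.9202e-17)
= 1.5183e-20 J
= 0.0948 eV

0.0948


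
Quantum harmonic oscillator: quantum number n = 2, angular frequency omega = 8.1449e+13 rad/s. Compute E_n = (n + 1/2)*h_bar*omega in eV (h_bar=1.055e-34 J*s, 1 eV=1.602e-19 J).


E = (n + 1/2) * h_bar * omega
= (2 + 0.5) * 1.055e-34 * 8.1449e+13
= 2.5 * 8.5929e-21
= 2.1482e-20 J
= 0.1341 eV

0.1341


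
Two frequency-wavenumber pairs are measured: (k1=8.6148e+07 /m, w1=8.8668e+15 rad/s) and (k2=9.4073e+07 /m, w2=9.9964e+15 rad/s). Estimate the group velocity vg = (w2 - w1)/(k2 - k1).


vg = (w2 - w1) / (k2 - k1)
= (9.9964e+15 - 8.8668e+15) / (9.4073e+07 - 8.6148e+07)
= 1.1296e+15 / 7.9250e+06
= 1.4254e+08 m/s

1.4254e+08


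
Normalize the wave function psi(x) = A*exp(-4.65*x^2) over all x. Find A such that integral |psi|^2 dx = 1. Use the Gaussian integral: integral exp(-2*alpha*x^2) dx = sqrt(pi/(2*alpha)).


integral |psi|^2 dx = A^2 * sqrt(pi/(2*alpha)) = 1
A^2 = sqrt(2*alpha/pi)
= sqrt(2 * 4.65 / pi)
= 1.720547
A = sqrt(1.720547)
= 1.3117

1.3117


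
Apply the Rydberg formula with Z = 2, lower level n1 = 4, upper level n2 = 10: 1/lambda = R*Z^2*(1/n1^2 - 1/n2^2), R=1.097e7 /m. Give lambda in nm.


1/lambda = R * Z^2 * (1/n1^2 - 1/n2^2)
= 1.097e7 * 2^2 * (1/4^2 - 1/10^2)
= 1.097e7 * 4 * (0.0625 - 0.01)
= 2.3037e+06 /m
lambda = 1 / 2.3037e+06
= 434.0843 nm

434.0843


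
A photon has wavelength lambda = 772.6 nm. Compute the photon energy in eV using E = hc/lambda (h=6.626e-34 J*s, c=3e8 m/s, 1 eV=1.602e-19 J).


E = hc / lambda
= (6.626e-34)(3e8) / (772.6e-9)
= 1.9878e-25 / 7.7260e-07
= 2.5729e-19 J
Converting to eV: 2.5729e-19 / 1.602e-19
= 1.606 eV

1.606


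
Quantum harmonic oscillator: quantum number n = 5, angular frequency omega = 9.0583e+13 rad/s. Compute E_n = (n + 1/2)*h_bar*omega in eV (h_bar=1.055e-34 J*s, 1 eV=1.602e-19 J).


E = (n + 1/2) * h_bar * omega
= (5 + 0.5) * 1.055e-34 * 9.0583e+13
= 5.5 * 9.5565e-21
= 5.2561e-20 J
= 0.3281 eV

0.3281


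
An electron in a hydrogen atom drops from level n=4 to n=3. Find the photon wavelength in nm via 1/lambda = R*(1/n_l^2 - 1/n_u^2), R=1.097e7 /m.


1/lambda = R * (1/n_l^2 - 1/n_u^2)
= 1.097e7 * (1/3^2 - 1/4^2)
= 1.097e7 * (0.111111 - 0.0625)
= 1.097e7 * 0.048611
= 5.3326e+05 /m
lambda = 1 / 5.3326e+05 = 1875.2442 nm

1875.2442


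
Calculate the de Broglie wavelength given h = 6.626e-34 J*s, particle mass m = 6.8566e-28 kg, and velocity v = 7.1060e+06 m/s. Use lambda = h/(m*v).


lambda = h / (m * v)
= 6.626e-34 / (6.8566e-28 * 7.1060e+06)
= 6.626e-34 / 4.8723e-21
= 1.3599e-13 m

1.3599e-13


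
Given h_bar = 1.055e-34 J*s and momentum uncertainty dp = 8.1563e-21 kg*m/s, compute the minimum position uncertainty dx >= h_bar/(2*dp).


dx = h_bar / (2 * dp)
= 1.055e-34 / (2 * 8.1563e-21)
= 1.055e-34 / 1.6313e-20
= 6.4674e-15 m

6.4674e-15


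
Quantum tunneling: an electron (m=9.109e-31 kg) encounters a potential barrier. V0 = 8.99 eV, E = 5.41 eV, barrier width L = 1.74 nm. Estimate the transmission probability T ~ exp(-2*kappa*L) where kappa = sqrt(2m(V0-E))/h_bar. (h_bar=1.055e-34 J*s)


V0 - E = 3.58 eV = 5.7352e-19 J
kappa = sqrt(2 * m * (V0-E)) / h_bar
= sqrt(2 * 9.109e-31 * 5.7352e-19) / 1.055e-34
= 9.6888e+09 /m
2*kappa*L = 2 * 9.6888e+09 * 1.74e-9
= 33.7171
T = exp(-33.7171) = 2.274364e-15

2.274364e-15


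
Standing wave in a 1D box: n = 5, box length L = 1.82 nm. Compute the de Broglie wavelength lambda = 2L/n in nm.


lambda = 2L / n
= 2 * 1.82 / 5
= 3.64 / 5
= 0.728 nm

0.728


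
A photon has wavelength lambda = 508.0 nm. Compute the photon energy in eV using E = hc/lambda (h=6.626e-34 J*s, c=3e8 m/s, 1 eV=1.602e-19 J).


E = hc / lambda
= (6.626e-34)(3e8) / (508.0e-9)
= 1.9878e-25 / 5.0800e-07
= 3.9130e-19 J
Converting to eV: 3.9130e-19 / 1.602e-19
= 2.4426 eV

2.4426


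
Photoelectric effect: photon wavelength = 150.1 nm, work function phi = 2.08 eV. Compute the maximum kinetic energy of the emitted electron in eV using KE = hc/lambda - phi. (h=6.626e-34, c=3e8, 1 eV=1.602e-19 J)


E_photon = hc / lambda
= (6.626e-34)(3e8) / (150.1e-9)
= 1.3243e-18 J
= 8.2666 eV
KE = E_photon - phi
= 8.2666 - 2.08
= 6.1866 eV

6.1866


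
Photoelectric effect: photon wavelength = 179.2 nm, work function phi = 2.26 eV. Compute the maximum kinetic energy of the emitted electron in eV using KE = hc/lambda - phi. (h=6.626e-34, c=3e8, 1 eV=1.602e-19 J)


E_photon = hc / lambda
= (6.626e-34)(3e8) / (179.2e-9)
= 1.1093e-18 J
= 6.9242 eV
KE = E_photon - phi
= 6.9242 - 2.26
= 4.6642 eV

4.6642


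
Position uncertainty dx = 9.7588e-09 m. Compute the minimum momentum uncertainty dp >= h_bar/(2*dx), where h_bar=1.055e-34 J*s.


dp = h_bar / (2 * dx)
= 1.055e-34 / (2 * 9.7588e-09)
= 1.055e-34 / 1.9518e-08
= 5.4054e-27 kg*m/s

5.4054e-27


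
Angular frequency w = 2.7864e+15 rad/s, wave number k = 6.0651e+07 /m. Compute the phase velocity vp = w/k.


vp = w / k
= 2.7864e+15 / 6.0651e+07
= 4.5942e+07 m/s

4.5942e+07


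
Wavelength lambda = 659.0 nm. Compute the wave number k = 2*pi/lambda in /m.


k = 2 * pi / lambda
= 6.2832 / (659.0e-9)
= 6.2832 / 6.5900e-07
= 9.5344e+06 /m

9.5344e+06


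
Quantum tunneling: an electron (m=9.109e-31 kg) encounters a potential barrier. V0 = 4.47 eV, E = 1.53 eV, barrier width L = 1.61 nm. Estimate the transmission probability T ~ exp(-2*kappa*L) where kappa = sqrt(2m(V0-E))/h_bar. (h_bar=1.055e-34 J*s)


V0 - E = 2.94 eV = 4.7099e-19 J
kappa = sqrt(2 * m * (V0-E)) / h_bar
= sqrt(2 * 9.109e-31 * 4.7099e-19) / 1.055e-34
= 8.7802e+09 /m
2*kappa*L = 2 * 8.7802e+09 * 1.61e-9
= 28.2721
T = exp(-28.2721) = 5.267028e-13

5.267028e-13


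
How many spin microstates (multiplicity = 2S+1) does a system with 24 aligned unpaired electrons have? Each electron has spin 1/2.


Total spin S = N * (1/2) = 24 * 0.5 = 12.0
Spin multiplicity = 2S + 1
= 2 * 12.0 + 1
= 25

25


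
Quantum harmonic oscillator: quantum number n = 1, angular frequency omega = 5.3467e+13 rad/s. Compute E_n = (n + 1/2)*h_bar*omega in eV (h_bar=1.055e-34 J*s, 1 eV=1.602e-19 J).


E = (n + 1/2) * h_bar * omega
= (1 + 0.5) * 1.055e-34 * 5.3467e+13
= 1.5 * 5.6408e-21
= 8.4612e-21 J
= 0.0528 eV

0.0528


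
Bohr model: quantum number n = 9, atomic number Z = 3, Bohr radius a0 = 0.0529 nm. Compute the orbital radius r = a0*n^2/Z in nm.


r = a0 * n^2 / Z
= 0.0529 * 9^2 / 3
= 0.0529 * 81 / 3
= 1.4283 nm

1.4283


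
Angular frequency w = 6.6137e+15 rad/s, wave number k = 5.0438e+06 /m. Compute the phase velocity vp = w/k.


vp = w / k
= 6.6137e+15 / 5.0438e+06
= 1.3113e+09 m/s

1.3113e+09


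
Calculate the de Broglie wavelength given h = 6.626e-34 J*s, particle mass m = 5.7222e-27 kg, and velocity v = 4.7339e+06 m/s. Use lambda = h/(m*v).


lambda = h / (m * v)
= 6.626e-34 / (5.7222e-27 * 4.7339e+06)
= 6.626e-34 / 2.7088e-20
= 2.4461e-14 m

2.4461e-14


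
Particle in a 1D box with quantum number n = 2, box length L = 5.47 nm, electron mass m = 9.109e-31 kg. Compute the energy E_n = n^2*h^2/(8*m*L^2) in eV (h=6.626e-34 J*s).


E = n^2 * h^2 / (8 * m * L^2)
= 2^2 * (6.626e-34)^2 / (8 * 9.109e-31 * (5.47e-9)^2)
= 4 * 4.3904e-67 / (8 * 9.109e-31 * 2.9921e-17)
= 8.0543e-21 J
= 0.0503 eV

0.0503


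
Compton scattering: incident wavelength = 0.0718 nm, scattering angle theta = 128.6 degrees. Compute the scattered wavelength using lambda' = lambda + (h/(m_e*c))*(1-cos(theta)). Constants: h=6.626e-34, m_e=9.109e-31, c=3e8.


Compton wavelength: h/(m_e*c) = 2.4247e-12 m
d_lambda = 2.4247e-12 * (1 - cos(128.6 deg))
= 2.4247e-12 * 1.62388
= 3.9374e-12 m = 0.003937 nm
lambda' = 0.0718 + 0.003937
= 0.075737 nm

0.075737


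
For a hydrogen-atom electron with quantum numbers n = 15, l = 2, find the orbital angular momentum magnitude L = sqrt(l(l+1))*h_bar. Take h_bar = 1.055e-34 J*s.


L = sqrt(l*(l+1)) * h_bar
= sqrt(2 * 3) * 1.055e-34
= sqrt(6) * 1.055e-34
= 2.4495 * 1.055e-34
= 2.5842e-34 J*s

2.5842e-34


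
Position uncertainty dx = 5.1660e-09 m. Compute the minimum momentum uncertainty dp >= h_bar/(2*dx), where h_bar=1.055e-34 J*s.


dp = h_bar / (2 * dx)
= 1.055e-34 / (2 * 5.1660e-09)
= 1.055e-34 / 1.0332e-08
= 1.0211e-26 kg*m/s

1.0211e-26


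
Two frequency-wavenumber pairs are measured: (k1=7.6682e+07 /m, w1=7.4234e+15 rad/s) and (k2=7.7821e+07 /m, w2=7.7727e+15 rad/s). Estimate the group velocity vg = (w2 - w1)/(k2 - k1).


vg = (w2 - w1) / (k2 - k1)
= (7.7727e+15 - 7.4234e+15) / (7.7821e+07 - 7.6682e+07)
= 3.4930e+14 / 1.1390e+06
= 3.0667e+08 m/s

3.0667e+08


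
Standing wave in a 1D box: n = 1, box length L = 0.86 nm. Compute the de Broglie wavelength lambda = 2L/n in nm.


lambda = 2L / n
= 2 * 0.86 / 1
= 1.72 / 1
= 1.72 nm

1.72


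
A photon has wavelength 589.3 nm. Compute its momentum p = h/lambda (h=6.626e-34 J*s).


p = h / lambda
= 6.626e-34 / (589.3e-9)
= 6.626e-34 / 5.8930e-07
= 1.1244e-27 kg*m/s

1.1244e-27


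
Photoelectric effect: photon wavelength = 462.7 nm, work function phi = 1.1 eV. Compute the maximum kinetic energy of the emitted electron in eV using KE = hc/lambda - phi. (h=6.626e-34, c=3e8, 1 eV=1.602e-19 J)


E_photon = hc / lambda
= (6.626e-34)(3e8) / (462.7e-9)
= 4.2961e-19 J
= 2.6817 eV
KE = E_photon - phi
= 2.6817 - 1.1
= 1.5817 eV

1.5817


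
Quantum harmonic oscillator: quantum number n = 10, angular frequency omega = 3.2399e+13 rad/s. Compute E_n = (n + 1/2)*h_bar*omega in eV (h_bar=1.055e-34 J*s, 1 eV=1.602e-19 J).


E = (n + 1/2) * h_bar * omega
= (10 + 0.5) * 1.055e-34 * 3.2399e+13
= 10.5 * 3.4181e-21
= 3.5890e-20 J
= 0.224 eV

0.224


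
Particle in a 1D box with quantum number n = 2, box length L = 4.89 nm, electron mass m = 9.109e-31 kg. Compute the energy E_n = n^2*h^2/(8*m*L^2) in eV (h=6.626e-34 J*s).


E = n^2 * h^2 / (8 * m * L^2)
= 2^2 * (6.626e-34)^2 / (8 * 9.109e-31 * (4.89e-9)^2)
= 4 * 4.3904e-67 / (8 * 9.109e-31 * 2.3912e-17)
= 1.0078e-20 J
= 0.0629 eV

0.0629


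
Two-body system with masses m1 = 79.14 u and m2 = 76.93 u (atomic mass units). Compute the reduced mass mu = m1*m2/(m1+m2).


mu = m1 * m2 / (m1 + m2)
= 79.14 * 76.93 / (79.14 + 76.93)
= 6088.2402 / 156.07
= 39.0097 u

39.0097


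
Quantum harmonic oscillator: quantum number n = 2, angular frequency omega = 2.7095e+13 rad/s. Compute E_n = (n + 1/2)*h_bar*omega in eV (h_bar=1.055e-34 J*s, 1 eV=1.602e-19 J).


E = (n + 1/2) * h_bar * omega
= (2 + 0.5) * 1.055e-34 * 2.7095e+13
= 2.5 * 2.8585e-21
= 7.1463e-21 J
= 0.0446 eV

0.0446


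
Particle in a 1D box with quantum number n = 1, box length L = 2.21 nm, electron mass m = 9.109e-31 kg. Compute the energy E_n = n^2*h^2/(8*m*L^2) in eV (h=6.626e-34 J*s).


E = n^2 * h^2 / (8 * m * L^2)
= 1^2 * (6.626e-34)^2 / (8 * 9.109e-31 * (2.21e-9)^2)
= 1 * 4.3904e-67 / (8 * 9.109e-31 * 4.8841e-18)
= 1.2336e-20 J
= 0.077 eV

0.077


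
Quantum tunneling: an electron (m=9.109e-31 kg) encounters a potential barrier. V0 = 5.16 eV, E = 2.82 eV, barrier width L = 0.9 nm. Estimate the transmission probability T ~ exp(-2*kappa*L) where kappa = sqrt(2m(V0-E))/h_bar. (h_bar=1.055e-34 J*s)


V0 - E = 2.34 eV = 3.7487e-19 J
kappa = sqrt(2 * m * (V0-E)) / h_bar
= sqrt(2 * 9.109e-31 * 3.7487e-19) / 1.055e-34
= 7.8332e+09 /m
2*kappa*L = 2 * 7.8332e+09 * 0.9e-9
= 14.0997
T = exp(-14.0997) = 7.526312e-07

7.526312e-07


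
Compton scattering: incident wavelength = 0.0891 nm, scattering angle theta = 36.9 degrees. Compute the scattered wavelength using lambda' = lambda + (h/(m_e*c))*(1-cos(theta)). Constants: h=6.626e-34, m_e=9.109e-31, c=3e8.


Compton wavelength: h/(m_e*c) = 2.4247e-12 m
d_lambda = 2.4247e-12 * (1 - cos(36.9 deg))
= 2.4247e-12 * 0.200315
= 4.8571e-13 m = 0.000486 nm
lambda' = 0.0891 + 0.000486
= 0.089586 nm

0.089586


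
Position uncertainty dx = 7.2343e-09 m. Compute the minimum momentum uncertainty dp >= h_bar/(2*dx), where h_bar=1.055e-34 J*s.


dp = h_bar / (2 * dx)
= 1.055e-34 / (2 * 7.2343e-09)
= 1.055e-34 / 1.4469e-08
= 7.2917e-27 kg*m/s

7.2917e-27


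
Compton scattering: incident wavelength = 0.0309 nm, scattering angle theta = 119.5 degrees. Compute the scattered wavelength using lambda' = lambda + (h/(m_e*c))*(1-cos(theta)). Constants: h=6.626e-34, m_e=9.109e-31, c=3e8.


Compton wavelength: h/(m_e*c) = 2.4247e-12 m
d_lambda = 2.4247e-12 * (1 - cos(119.5 deg))
= 2.4247e-12 * 1.492424
= 3.6187e-12 m = 0.003619 nm
lambda' = 0.0309 + 0.003619
= 0.034519 nm

0.034519


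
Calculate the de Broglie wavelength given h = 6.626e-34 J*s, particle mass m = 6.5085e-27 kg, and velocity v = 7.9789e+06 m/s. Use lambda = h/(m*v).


lambda = h / (m * v)
= 6.626e-34 / (6.5085e-27 * 7.9789e+06)
= 6.626e-34 / 5.1931e-20
= 1.2759e-14 m

1.2759e-14


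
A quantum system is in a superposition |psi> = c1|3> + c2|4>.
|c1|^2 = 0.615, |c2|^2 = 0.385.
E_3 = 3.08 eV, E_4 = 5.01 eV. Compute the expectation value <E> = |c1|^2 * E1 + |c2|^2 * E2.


<E> = |c1|^2 * E1 + |c2|^2 * E2
= 0.615 * 3.08 + 0.385 * 5.01
= 1.8942 + 1.9288
= 3.8231 eV

3.8231


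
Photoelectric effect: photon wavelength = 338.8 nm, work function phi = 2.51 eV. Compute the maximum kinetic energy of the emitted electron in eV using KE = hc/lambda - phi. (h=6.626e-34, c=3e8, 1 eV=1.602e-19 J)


E_photon = hc / lambda
= (6.626e-34)(3e8) / (338.8e-9)
= 5.8672e-19 J
= 3.6624 eV
KE = E_photon - phi
= 3.6624 - 2.51
= 1.1524 eV

1.1524


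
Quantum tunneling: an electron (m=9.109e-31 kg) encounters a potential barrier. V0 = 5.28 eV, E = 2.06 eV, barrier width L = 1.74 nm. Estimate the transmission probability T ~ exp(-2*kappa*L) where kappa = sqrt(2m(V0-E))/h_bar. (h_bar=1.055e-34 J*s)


V0 - E = 3.22 eV = 5.1584e-19 J
kappa = sqrt(2 * m * (V0-E)) / h_bar
= sqrt(2 * 9.109e-31 * 5.1584e-19) / 1.055e-34
= 9.1888e+09 /m
2*kappa*L = 2 * 9.1888e+09 * 1.74e-9
= 31.9769
T = exp(-31.9769) = 1.296015e-14

1.296015e-14


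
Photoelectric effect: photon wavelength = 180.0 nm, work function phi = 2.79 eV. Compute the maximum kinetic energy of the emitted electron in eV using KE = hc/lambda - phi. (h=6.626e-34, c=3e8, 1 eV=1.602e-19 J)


E_photon = hc / lambda
= (6.626e-34)(3e8) / (180.0e-9)
= 1.1043e-18 J
= 6.8935 eV
KE = E_photon - phi
= 6.8935 - 2.79
= 4.1035 eV

4.1035


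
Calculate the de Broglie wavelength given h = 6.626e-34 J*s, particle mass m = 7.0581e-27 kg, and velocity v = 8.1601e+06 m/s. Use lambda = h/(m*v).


lambda = h / (m * v)
= 6.626e-34 / (7.0581e-27 * 8.1601e+06)
= 6.626e-34 / 5.7595e-20
= 1.1505e-14 m

1.1505e-14


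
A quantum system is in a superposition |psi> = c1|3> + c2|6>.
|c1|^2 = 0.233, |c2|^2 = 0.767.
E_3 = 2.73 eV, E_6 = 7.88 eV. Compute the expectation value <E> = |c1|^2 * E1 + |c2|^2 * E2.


<E> = |c1|^2 * E1 + |c2|^2 * E2
= 0.233 * 2.73 + 0.767 * 7.88
= 0.6361 + 6.044
= 6.6801 eV

6.6801


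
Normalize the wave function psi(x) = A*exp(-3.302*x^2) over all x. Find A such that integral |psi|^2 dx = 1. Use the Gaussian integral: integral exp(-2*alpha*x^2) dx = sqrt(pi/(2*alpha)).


integral |psi|^2 dx = A^2 * sqrt(pi/(2*alpha)) = 1
A^2 = sqrt(2*alpha/pi)
= sqrt(2 * 3.302 / pi)
= 1.449868
A = sqrt(1.449868)
= 1.2041

1.2041


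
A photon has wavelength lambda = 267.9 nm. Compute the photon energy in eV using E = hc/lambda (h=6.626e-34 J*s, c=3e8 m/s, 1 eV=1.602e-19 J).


E = hc / lambda
= (6.626e-34)(3e8) / (267.9e-9)
= 1.9878e-25 / 2.6790e-07
= 7.4199e-19 J
Converting to eV: 7.4199e-19 / 1.602e-19
= 4.6317 eV

4.6317


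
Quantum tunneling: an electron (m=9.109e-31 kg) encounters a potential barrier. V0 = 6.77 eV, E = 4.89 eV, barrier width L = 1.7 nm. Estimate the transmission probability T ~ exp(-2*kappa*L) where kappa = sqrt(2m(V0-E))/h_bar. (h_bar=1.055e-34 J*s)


V0 - E = 1.88 eV = 3.0118e-19 J
kappa = sqrt(2 * m * (V0-E)) / h_bar
= sqrt(2 * 9.109e-31 * 3.0118e-19) / 1.055e-34
= 7.0211e+09 /m
2*kappa*L = 2 * 7.0211e+09 * 1.7e-9
= 23.8719
T = exp(-23.8719) = 4.291070e-11

4.291070e-11


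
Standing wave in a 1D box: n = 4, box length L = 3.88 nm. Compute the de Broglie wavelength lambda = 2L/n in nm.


lambda = 2L / n
= 2 * 3.88 / 4
= 7.76 / 4
= 1.94 nm

1.94


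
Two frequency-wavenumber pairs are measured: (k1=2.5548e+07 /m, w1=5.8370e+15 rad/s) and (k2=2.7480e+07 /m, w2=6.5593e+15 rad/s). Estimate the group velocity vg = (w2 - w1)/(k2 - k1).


vg = (w2 - w1) / (k2 - k1)
= (6.5593e+15 - 5.8370e+15) / (2.7480e+07 - 2.5548e+07)
= 7.2230e+14 / 1.9320e+06
= 3.7386e+08 m/s

3.7386e+08


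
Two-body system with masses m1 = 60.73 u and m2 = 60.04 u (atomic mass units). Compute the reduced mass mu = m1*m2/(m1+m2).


mu = m1 * m2 / (m1 + m2)
= 60.73 * 60.04 / (60.73 + 60.04)
= 3646.2292 / 120.77
= 30.1915 u

30.1915


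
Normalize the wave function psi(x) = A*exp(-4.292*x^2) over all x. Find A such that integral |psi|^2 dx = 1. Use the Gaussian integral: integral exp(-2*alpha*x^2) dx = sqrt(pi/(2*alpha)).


integral |psi|^2 dx = A^2 * sqrt(pi/(2*alpha)) = 1
A^2 = sqrt(2*alpha/pi)
= sqrt(2 * 4.292 / pi)
= 1.652989
A = sqrt(1.652989)
= 1.2857

1.2857


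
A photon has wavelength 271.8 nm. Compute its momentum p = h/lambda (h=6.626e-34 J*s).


p = h / lambda
= 6.626e-34 / (271.8e-9)
= 6.626e-34 / 2.7180e-07
= 2.4378e-27 kg*m/s

2.4378e-27


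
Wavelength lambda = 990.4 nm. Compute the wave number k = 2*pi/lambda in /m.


k = 2 * pi / lambda
= 6.2832 / (990.4e-9)
= 6.2832 / 9.9040e-07
= 6.3441e+06 /m

6.3441e+06


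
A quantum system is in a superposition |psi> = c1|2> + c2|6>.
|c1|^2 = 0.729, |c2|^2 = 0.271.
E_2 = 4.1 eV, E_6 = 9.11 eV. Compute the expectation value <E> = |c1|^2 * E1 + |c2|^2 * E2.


<E> = |c1|^2 * E1 + |c2|^2 * E2
= 0.729 * 4.1 + 0.271 * 9.11
= 2.9889 + 2.4688
= 5.4577 eV

5.4577


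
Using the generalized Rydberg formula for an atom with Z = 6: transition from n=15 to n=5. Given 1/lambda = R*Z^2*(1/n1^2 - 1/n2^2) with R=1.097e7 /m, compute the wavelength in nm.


1/lambda = R * Z^2 * (1/n1^2 - 1/n2^2)
= 1.097e7 * 6^2 * (1/5^2 - 1/15^2)
= 1.097e7 * 36 * (0.04 - 0.004444)
= 1.4042e+07 /m
lambda = 1 / 1.4042e+07
= 71.217 nm

71.217


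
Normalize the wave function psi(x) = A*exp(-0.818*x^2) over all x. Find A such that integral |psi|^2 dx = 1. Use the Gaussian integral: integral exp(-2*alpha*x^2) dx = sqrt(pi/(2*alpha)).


integral |psi|^2 dx = A^2 * sqrt(pi/(2*alpha)) = 1
A^2 = sqrt(2*alpha/pi)
= sqrt(2 * 0.818 / pi)
= 0.721634
A = sqrt(0.721634)
= 0.8495

0.8495


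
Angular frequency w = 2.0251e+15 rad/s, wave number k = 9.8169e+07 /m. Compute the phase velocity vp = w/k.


vp = w / k
= 2.0251e+15 / 9.8169e+07
= 2.0629e+07 m/s

2.0629e+07


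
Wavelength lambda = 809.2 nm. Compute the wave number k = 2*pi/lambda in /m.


k = 2 * pi / lambda
= 6.2832 / (809.2e-9)
= 6.2832 / 8.0920e-07
= 7.7647e+06 /m

7.7647e+06


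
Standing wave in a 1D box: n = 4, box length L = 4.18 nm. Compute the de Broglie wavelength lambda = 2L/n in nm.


lambda = 2L / n
= 2 * 4.18 / 4
= 8.36 / 4
= 2.09 nm

2.09


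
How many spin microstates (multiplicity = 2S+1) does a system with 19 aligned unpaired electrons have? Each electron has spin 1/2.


Total spin S = N * (1/2) = 19 * 0.5 = 9.5
Spin multiplicity = 2S + 1
= 2 * 9.5 + 1
= 20

20


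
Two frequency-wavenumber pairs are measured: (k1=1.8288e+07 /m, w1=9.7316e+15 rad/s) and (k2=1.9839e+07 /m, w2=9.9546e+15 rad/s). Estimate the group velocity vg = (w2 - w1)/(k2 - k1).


vg = (w2 - w1) / (k2 - k1)
= (9.9546e+15 - 9.7316e+15) / (1.9839e+07 - 1.8288e+07)
= 2.2300e+14 / 1.5510e+06
= 1.4378e+08 m/s

1.4378e+08


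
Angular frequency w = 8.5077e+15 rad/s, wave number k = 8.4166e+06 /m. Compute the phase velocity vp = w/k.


vp = w / k
= 8.5077e+15 / 8.4166e+06
= 1.0108e+09 m/s

1.0108e+09


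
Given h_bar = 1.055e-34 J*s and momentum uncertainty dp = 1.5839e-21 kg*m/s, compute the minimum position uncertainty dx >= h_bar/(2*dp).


dx = h_bar / (2 * dp)
= 1.055e-34 / (2 * 1.5839e-21)
= 1.055e-34 / 3.1678e-21
= 3.3304e-14 m

3.3304e-14
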